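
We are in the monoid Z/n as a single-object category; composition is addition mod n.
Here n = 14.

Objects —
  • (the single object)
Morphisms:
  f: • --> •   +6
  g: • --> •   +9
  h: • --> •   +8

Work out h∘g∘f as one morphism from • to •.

  0 +6≡6 +9≡1 +8≡9  (mod 14)
result: +9

Answer: +9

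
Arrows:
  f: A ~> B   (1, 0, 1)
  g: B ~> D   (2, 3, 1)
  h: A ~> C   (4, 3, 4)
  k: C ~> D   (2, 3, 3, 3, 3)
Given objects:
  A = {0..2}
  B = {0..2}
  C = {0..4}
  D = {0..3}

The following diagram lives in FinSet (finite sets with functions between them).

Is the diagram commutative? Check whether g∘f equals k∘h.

Path 1 = f;g:
  0 f~>1 g~>3
  1 f~>0 g~>2
  2 f~>1 g~>3
  ⟦path⟧₁ = (3, 2, 3)
Path 2 = h;k:
  0 h~>4 k~>3
  1 h~>3 k~>3
  2 h~>4 k~>3
  ⟦path⟧₂ = (3, 3, 3)
Equal? NO — does not commute

Answer: DOES NOT COMMUTE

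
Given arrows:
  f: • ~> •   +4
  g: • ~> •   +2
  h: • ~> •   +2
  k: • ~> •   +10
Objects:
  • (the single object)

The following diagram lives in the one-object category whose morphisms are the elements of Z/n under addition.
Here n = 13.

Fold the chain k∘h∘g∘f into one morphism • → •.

  0 +4≡4 +2≡6 +2≡8 +10≡5  (mod 13)
⟦path⟧: +5

Answer: +5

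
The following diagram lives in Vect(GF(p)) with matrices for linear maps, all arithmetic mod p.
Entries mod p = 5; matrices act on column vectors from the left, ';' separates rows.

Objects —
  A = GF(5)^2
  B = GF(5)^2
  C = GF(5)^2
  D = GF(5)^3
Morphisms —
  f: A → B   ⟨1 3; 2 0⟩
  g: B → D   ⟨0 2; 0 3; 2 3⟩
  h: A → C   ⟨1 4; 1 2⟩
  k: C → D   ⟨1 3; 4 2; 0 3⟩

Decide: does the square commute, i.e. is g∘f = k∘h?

Answer: COMMUTES

Derivation:
Path 1 = f;g:
  e0=(1,0) f→(1,2) g→(4,1,3)
  e1=(0,1) f→(3,0) g→(0,0,1)
  result₁ = ⟨4 0; 1 0; 3 1⟩
Path 2 = h;k:
  e0=(1,0) h→(1,1) k→(4,1,3)
  e1=(0,1) h→(4,2) k→(0,0,1)
  result₂ = ⟨4 0; 1 0; 3 1⟩
Equal? equal; square commutes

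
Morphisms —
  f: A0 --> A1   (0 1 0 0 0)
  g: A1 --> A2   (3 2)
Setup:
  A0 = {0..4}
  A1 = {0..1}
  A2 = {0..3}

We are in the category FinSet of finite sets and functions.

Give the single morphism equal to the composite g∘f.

Answer: (3 2 3 3 3)

Work:
  0 f-->0 g-->3
  1 f-->1 g-->2
  2 f-->0 g-->3
  3 f-->0 g-->3
  4 f-->0 g-->3
⟦path⟧: (3 2 3 3 3)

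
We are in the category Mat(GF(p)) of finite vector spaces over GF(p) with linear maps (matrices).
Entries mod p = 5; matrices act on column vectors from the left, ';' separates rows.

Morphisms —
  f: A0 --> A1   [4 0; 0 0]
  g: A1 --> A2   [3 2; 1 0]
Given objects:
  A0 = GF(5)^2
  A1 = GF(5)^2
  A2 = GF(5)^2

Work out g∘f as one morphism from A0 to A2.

  e0=(1,0) f-->(4,0) g-->(2,4)
  e1=(0,1) f-->(0,0) g-->(0,0)
⟦path⟧: [2 0; 4 0]

Answer: [2 0; 4 0]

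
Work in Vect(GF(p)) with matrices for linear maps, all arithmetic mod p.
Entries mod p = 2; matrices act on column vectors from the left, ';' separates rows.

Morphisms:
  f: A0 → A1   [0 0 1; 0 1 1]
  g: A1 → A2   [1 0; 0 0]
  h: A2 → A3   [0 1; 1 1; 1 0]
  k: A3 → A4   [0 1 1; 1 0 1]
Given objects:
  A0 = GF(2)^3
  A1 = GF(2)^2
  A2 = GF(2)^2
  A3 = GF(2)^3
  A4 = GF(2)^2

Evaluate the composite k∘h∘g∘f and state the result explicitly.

  e0=[1,0,0] f→[0,0] g→[0,0] h→[0,0,0] k→[0,0]
  e1=[0,1,0] f→[0,1] g→[0,0] h→[0,0,0] k→[0,0]
  e2=[0,0,1] f→[1,1] g→[1,0] h→[0,1,1] k→[0,1]
⟦path⟧: [0 0 0; 0 0 1]

Answer: [0 0 0; 0 0 1]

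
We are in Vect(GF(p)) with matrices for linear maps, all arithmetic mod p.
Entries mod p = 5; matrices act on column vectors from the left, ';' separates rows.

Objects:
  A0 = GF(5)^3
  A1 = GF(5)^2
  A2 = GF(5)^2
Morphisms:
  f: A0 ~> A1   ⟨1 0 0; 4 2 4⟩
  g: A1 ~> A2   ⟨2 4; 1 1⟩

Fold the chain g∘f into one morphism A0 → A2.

  e0=⟨1,0,0⟩ f~>⟨1,4⟩ g~>⟨3,0⟩
  e1=⟨0,1,0⟩ f~>⟨0,2⟩ g~>⟨3,2⟩
  e2=⟨0,0,1⟩ f~>⟨0,4⟩ g~>⟨1,4⟩
composite: ⟨3 3 1; 0 2 4⟩

Answer: ⟨3 3 1; 0 2 4⟩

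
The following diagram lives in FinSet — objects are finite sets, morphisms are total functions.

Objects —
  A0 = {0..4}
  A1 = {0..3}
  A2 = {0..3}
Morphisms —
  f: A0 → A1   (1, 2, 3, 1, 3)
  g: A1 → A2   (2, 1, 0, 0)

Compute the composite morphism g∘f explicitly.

  0 f→1 g→1
  1 f→2 g→0
  2 f→3 g→0
  3 f→1 g→1
  4 f→3 g→0
⟦path⟧: (1, 0, 0, 1, 0)

Answer: (1, 0, 0, 1, 0)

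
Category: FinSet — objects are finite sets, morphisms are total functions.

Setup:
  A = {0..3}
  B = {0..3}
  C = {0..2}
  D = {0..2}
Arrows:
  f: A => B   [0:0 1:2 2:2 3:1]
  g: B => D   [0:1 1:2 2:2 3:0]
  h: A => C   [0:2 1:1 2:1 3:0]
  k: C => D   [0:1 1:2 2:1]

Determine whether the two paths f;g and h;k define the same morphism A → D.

Answer: DOES NOT COMMUTE

Derivation:
Along f;g (path 1):
  0 f=>0 g=>1
  1 f=>2 g=>2
  2 f=>2 g=>2
  3 f=>1 g=>2
  result₁ = [0:1 1:2 2:2 3:2]
Along h;k (path 2):
  0 h=>2 k=>1
  1 h=>1 k=>2
  2 h=>1 k=>2
  3 h=>0 k=>1
  result₂ = [0:1 1:2 2:2 3:1]
Equal? NO — does not commute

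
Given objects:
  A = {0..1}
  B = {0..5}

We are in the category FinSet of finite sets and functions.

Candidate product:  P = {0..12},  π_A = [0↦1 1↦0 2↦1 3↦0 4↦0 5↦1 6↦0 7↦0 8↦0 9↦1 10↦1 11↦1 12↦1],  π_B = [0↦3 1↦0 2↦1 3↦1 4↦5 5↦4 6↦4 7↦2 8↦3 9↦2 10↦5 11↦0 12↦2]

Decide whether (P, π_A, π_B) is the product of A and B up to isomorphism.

|A|·|B| = 2·6 = 12;  |P| = 13
  → cardinalities differ; no bijection possible.

Answer: NOT A VALID PRODUCT — |P|=13 ≠ |A|·|B|=12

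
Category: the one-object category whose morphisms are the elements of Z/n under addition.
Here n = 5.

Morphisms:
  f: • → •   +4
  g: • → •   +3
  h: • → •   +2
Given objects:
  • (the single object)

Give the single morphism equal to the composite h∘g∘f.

  0 +4≡4 +3≡2 +2≡4  (mod 5)
composite: +4

Answer: +4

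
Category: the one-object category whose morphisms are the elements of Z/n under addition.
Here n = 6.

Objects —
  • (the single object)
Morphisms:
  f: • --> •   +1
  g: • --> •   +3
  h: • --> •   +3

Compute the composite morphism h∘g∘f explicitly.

  0 +1≡1 +3≡4 +3≡1  (mod 6)
result: +1

Answer: +1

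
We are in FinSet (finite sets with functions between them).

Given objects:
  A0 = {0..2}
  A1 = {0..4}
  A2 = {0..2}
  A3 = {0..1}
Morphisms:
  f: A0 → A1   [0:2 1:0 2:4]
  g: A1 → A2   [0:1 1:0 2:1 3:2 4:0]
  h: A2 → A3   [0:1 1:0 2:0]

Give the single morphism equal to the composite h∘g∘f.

  0 f→2 g→1 h→0
  1 f→0 g→1 h→0
  2 f→4 g→0 h→1
⟦path⟧: [0:0 1:0 2:1]

Answer: [0:0 1:0 2:1]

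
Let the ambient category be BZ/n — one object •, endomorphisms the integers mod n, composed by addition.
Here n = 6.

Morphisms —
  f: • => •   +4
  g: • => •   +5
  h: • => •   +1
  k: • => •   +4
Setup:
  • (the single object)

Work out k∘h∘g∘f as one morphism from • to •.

Answer: +2

Work:
  0 +4≡4 +5≡3 +1≡4 +4≡2  (mod 6)
result: +2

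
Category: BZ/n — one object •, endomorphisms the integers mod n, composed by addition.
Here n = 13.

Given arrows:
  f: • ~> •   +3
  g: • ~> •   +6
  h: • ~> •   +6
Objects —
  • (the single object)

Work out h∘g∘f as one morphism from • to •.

Answer: +2

Trace:
  0 +3≡3 +6≡9 +6≡2  (mod 13)
result: +2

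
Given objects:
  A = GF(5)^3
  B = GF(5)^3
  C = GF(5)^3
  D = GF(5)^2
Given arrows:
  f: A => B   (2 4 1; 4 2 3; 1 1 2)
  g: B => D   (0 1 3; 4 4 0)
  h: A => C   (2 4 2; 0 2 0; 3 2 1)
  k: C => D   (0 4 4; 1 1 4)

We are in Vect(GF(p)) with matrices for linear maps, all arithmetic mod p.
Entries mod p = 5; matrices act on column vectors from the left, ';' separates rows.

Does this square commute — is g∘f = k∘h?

1) trace f;g:
  e0=[1,0,0] f=>[2,4,1] g=>[2,4]
  e1=[0,1,0] f=>[4,2,1] g=>[0,4]
  e2=[0,0,1] f=>[1,3,2] g=>[4,1]
  ⟦path⟧₁ = (2 0 4; 4 4 1)
2) trace h;k:
  e0=[1,0,0] h=>[2,0,3] k=>[2,4]
  e1=[0,1,0] h=>[4,2,2] k=>[1,4]
  e2=[0,0,1] h=>[2,0,1] k=>[4,1]
  ⟦path⟧₂ = (2 1 4; 4 4 1)
Equal? distinct morphisms ✗

Answer: DOES NOT COMMUTE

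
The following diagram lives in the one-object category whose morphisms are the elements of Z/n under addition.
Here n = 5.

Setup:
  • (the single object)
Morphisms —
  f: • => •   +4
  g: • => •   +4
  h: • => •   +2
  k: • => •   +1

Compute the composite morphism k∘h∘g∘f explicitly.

Answer: +1

Derivation:
  0 +4≡4 +4≡3 +2≡0 +1≡1  (mod 5)
result: +1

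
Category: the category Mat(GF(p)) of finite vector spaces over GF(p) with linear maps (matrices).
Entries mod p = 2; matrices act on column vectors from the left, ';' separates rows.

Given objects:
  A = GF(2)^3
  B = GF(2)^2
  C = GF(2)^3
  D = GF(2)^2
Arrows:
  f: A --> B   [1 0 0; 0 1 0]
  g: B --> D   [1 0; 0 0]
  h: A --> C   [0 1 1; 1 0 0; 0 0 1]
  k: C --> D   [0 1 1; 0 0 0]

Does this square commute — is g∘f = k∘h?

Answer: DOES NOT COMMUTE

Trace:
Path 1 = f;g:
  e0=[1,0,0] f-->[1,0] g-->[1,0]
  e1=[0,1,0] f-->[0,1] g-->[0,0]
  e2=[0,0,1] f-->[0,0] g-->[0,0]
  composite₁ = [1 0 0; 0 0 0]
Path 2 = h;k:
  e0=[1,0,0] h-->[0,1,0] k-->[1,0]
  e1=[0,1,0] h-->[1,0,0] k-->[0,0]
  e2=[0,0,1] h-->[1,0,1] k-->[1,0]
  composite₂ = [1 0 1; 0 0 0]
Equal? distinct morphisms ✗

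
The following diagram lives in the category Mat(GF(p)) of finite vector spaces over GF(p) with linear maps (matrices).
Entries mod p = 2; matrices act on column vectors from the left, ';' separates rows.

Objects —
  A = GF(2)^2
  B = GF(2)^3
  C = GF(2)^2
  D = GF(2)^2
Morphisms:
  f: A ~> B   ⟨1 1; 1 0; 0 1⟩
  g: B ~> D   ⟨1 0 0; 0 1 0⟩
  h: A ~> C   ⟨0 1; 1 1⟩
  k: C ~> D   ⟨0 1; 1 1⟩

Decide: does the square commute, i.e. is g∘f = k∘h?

Path 1 = f;g:
  e0=⟨1,0⟩ f~>⟨1,1,0⟩ g~>⟨1,1⟩
  e1=⟨0,1⟩ f~>⟨1,0,1⟩ g~>⟨1,0⟩
  result₁ = ⟨1 1; 1 0⟩
Path 2 = h;k:
  e0=⟨1,0⟩ h~>⟨0,1⟩ k~>⟨1,1⟩
  e1=⟨0,1⟩ h~>⟨1,1⟩ k~>⟨1,0⟩
  result₂ = ⟨1 1; 1 0⟩
Equal? equal; square commutes

Answer: COMMUTES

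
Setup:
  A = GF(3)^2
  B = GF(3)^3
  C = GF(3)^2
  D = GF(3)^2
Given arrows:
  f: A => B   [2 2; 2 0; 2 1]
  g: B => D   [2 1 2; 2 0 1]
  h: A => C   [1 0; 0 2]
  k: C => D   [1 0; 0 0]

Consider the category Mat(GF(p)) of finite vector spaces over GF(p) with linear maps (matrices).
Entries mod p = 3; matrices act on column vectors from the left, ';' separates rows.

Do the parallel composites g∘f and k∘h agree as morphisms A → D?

Answer: DOES NOT COMMUTE

Trace:
1) trace f;g:
  e0=[1,0] f=>[2,2,2] g=>[1,0]
  e1=[0,1] f=>[2,0,1] g=>[0,2]
  composite₁ = [1 0; 0 2]
2) trace h;k:
  e0=[1,0] h=>[1,0] k=>[1,0]
  e1=[0,1] h=>[0,2] k=>[0,0]
  composite₂ = [1 0; 0 0]
Equal? differ; not commutative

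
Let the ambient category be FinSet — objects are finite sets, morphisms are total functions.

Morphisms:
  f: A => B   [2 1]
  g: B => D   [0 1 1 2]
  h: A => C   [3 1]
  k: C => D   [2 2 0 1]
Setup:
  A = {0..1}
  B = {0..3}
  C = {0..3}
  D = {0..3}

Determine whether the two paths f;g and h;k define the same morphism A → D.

Path 1 = f;g:
  0 f=>2 g=>1
  1 f=>1 g=>1
  composite₁ = [1 1]
Path 2 = h;k:
  0 h=>3 k=>1
  1 h=>1 k=>2
  composite₂ = [1 2]
Equal? distinct morphisms ✗

Answer: DOES NOT COMMUTE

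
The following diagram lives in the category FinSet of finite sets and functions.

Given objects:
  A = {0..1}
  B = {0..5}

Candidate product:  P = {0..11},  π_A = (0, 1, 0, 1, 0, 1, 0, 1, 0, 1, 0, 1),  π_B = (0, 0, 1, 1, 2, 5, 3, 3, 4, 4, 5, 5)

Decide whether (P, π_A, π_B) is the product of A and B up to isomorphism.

|A|·|B| = 2·6 = 12;  |P| = 12
Check the pairing map k ↦ (π_A(k), π_B(k)):
  0 ↦ (0,0)
  1 ↦ (1,0)
  2 ↦ (0,1)
  3 ↦ (1,1)
  4 ↦ (0,2)
  5 ↦ (1,5)
  6 ↦ (0,3)
  7 ↦ (1,3)
  8 ↦ (0,4)
  9 ↦ (1,4)
  10 ↦ (0,5)
  11 ↦ (1,5)  ✗ repeats pair of k=5
distinct pairs in image: 11 / 12 needed
  → (1,5) hit at k=5 and k=11

Answer: NOT A VALID PRODUCT — duplicate pair at indices 11,5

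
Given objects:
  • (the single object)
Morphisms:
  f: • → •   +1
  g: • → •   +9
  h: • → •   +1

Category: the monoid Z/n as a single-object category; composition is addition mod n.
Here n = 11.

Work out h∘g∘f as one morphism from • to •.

Answer: +0

Derivation:
  0 +1≡1 +9≡10 +1≡0  (mod 11)
⟦path⟧: +0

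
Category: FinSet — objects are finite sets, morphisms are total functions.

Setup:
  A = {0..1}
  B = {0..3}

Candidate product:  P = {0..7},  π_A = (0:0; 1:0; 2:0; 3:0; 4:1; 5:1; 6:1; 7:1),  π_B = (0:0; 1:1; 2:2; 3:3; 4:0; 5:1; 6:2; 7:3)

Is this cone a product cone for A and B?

Answer: VALID PRODUCT

Derivation:
|A|·|B| = 2·4 = 8;  |P| = 8
Check the pairing map k ↦ (π_A(k), π_B(k)):
  0 : (0,0)
  1 : (0,1)
  2 : (0,2)
  3 : (0,3)
  4 : (1,0)
  5 : (1,1)
  6 : (1,2)
  7 : (1,3)
distinct pairs in image: 8 / 8 needed
  → bijection onto A×B; projections well-typed.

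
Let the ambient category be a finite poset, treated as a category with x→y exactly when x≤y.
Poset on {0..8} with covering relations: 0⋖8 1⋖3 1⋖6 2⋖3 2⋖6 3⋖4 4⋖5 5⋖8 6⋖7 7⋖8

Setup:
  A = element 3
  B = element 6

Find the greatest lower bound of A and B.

{x : x<=A ∧ x<=B} = {1,2}  (A=3, B=6)
  maximal lower bounds 1 and 2 are incomparable: neither 1<=2 nor 2<=1
→ no greatest lower bound exists

Answer: NO MEET EXISTS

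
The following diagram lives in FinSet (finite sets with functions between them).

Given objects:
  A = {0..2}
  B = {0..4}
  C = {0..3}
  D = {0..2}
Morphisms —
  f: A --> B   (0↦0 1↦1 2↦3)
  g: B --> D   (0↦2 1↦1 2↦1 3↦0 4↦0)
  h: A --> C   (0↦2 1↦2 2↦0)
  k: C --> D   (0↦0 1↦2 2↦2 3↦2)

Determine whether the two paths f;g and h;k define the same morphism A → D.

Path 1 = f;g:
  0 f-->0 g-->2
  1 f-->1 g-->1
  2 f-->3 g-->0
  composite₁ = (0↦2 1↦1 2↦0)
Path 2 = h;k:
  0 h-->2 k-->2
  1 h-->2 k-->2
  2 h-->0 k-->0
  composite₂ = (0↦2 1↦2 2↦0)
Equal? differ; not commutative

Answer: DOES NOT COMMUTE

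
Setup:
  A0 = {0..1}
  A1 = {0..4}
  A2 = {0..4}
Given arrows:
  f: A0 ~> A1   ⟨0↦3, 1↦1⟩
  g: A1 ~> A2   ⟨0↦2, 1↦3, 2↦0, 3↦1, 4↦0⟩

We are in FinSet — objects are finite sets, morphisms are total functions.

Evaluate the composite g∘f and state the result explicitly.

  0 f~>3 g~>1
  1 f~>1 g~>3
⟦path⟧: ⟨0↦1, 1↦3⟩

Answer: ⟨0↦1, 1↦3⟩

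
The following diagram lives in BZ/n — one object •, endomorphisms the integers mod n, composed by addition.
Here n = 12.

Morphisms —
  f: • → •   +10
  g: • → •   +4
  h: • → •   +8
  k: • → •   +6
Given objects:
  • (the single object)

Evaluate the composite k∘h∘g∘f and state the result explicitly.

Answer: +4

Trace:
  0 +10≡10 +4≡2 +8≡10 +6≡4  (mod 12)
result: +4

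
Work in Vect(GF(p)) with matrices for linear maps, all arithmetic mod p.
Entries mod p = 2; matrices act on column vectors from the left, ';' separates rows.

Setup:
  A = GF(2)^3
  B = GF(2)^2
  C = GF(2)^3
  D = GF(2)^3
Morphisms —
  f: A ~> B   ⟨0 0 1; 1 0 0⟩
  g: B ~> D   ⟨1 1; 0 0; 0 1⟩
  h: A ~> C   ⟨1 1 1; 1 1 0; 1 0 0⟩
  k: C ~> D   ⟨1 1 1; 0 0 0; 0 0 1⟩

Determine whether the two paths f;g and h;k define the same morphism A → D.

Along f;g (path 1):
  e0=(1,0,0) f~>(0,1) g~>(1,0,1)
  e1=(0,1,0) f~>(0,0) g~>(0,0,0)
  e2=(0,0,1) f~>(1,0) g~>(1,0,0)
  ⟦path⟧₁ = ⟨1 0 1; 0 0 0; 1 0 0⟩
Along h;k (path 2):
  e0=(1,0,0) h~>(1,1,1) k~>(1,0,1)
  e1=(0,1,0) h~>(1,1,0) k~>(0,0,0)
  e2=(0,0,1) h~>(1,0,0) k~>(1,0,0)
  ⟦path⟧₂ = ⟨1 0 1; 0 0 0; 1 0 0⟩
Equal? same morphism ✓

Answer: COMMUTES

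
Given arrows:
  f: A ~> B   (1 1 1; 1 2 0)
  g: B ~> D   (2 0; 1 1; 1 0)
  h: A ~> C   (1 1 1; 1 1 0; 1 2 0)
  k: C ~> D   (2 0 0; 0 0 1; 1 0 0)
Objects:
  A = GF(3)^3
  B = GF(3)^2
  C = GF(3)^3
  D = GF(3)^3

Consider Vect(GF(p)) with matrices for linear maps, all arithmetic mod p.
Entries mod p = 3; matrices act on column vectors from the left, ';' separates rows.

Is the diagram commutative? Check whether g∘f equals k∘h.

Answer: DOES NOT COMMUTE

Work:
1) trace f;g:
  e0=⟨1,0,0⟩ f~>⟨1,1⟩ g~>⟨2,2,1⟩
  e1=⟨0,1,0⟩ f~>⟨1,2⟩ g~>⟨2,0,1⟩
  e2=⟨0,0,1⟩ f~>⟨1,0⟩ g~>⟨2,1,1⟩
  result₁ = (2 2 2; 2 0 1; 1 1 1)
2) trace h;k:
  e0=⟨1,0,0⟩ h~>⟨1,1,1⟩ k~>⟨2,1,1⟩
  e1=⟨0,1,0⟩ h~>⟨1,1,2⟩ k~>⟨2,2,1⟩
  e2=⟨0,0,1⟩ h~>⟨1,0,0⟩ k~>⟨2,0,1⟩
  result₂ = (2 2 2; 1 2 0; 1 1 1)
Equal? differ; not commutative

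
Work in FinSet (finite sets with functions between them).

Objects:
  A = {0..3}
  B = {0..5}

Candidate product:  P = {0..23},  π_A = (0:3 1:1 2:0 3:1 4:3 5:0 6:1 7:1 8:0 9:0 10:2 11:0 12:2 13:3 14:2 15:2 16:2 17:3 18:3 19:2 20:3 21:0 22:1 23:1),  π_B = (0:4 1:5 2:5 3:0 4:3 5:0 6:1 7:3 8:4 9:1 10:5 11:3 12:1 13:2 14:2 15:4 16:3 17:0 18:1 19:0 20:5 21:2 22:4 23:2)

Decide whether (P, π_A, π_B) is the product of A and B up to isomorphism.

Answer: VALID PRODUCT

Trace:
|A|·|B| = 4·6 = 24;  |P| = 24
Check the pairing map k ↦ (π_A(k), π_B(k)):
  0 : (3,4)
  1 : (1,5)
  2 : (0,5)
  3 : (1,0)
  4 : (3,3)
  5 : (0,0)
  6 : (1,1)
  7 : (1,3)
  8 : (0,4)
  9 : (0,1)
  10 : (2,5)
  11 : (0,3)
  12 : (2,1)
  13 : (3,2)
  14 : (2,2)
  15 : (2,4)
  16 : (2,3)
  17 : (3,0)
  18 : (3,1)
  19 : (2,0)
  20 : (3,5)
  21 : (0,2)
  22 : (1,4)
  23 : (1,2)
distinct pairs in image: 24 / 24 needed
  → bijection onto A×B; projections well-typed.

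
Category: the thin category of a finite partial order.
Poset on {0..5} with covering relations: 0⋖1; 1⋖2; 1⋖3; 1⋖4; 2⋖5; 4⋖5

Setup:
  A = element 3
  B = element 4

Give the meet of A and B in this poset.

Lower bounds of A=3 and B=4: {0,1}
  0 <= 1
  1 <= 1
glb = 1

Answer: A∧B = 1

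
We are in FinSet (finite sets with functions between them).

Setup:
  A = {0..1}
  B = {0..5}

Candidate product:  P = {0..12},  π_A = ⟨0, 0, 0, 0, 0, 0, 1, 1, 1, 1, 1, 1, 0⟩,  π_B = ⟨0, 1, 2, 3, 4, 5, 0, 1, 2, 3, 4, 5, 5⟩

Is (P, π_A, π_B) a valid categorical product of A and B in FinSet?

|A|·|B| = 2·6 = 12;  |P| = 13
  → cardinalities differ; no bijection possible.

Answer: NOT A VALID PRODUCT — |P|=13 ≠ |A|·|B|=12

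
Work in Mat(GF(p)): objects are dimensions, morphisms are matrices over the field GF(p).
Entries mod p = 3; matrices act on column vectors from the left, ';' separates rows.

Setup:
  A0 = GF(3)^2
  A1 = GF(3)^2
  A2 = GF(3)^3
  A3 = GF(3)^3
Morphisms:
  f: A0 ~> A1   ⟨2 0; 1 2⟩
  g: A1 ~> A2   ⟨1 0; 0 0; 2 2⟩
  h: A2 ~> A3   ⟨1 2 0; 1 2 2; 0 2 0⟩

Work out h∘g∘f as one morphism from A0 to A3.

  e0=(1,0) f~>(2,1) g~>(2,0,0) h~>(2,2,0)
  e1=(0,1) f~>(0,2) g~>(0,0,1) h~>(0,2,0)
composite: ⟨2 0; 2 2; 0 0⟩

Answer: ⟨2 0; 2 2; 0 0⟩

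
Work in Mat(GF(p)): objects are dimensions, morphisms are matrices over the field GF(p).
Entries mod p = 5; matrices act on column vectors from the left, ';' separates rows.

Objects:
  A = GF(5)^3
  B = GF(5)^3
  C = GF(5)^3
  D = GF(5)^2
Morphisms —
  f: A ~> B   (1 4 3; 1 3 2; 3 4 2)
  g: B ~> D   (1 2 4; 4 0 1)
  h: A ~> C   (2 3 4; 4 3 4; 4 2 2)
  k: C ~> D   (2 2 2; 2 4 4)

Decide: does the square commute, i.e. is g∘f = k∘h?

1) trace f;g:
  e0=[1,0,0] f~>[1,1,3] g~>[0,2]
  e1=[0,1,0] f~>[4,3,4] g~>[1,0]
  e2=[0,0,1] f~>[3,2,2] g~>[0,4]
  ⟦path⟧₁ = (0 1 0; 2 0 4)
2) trace h;k:
  e0=[1,0,0] h~>[2,4,4] k~>[0,1]
  e1=[0,1,0] h~>[3,3,2] k~>[1,1]
  e2=[0,0,1] h~>[4,4,2] k~>[0,2]
  ⟦path⟧₂ = (0 1 0; 1 1 2)
Equal? differ; not commutative

Answer: DOES NOT COMMUTE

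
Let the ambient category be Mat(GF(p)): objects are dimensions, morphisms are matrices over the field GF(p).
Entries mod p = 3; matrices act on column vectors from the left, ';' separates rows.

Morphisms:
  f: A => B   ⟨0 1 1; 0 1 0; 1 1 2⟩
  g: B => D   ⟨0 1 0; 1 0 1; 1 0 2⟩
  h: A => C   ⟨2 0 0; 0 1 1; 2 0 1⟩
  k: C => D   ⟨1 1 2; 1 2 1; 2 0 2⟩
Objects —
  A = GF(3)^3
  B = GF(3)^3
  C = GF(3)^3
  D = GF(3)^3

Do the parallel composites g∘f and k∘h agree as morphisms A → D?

1) trace f;g:
  e0=(1,0,0) f=>(0,0,1) g=>(0,1,2)
  e1=(0,1,0) f=>(1,1,1) g=>(1,2,0)
  e2=(0,0,1) f=>(1,0,2) g=>(0,0,2)
  result₁ = ⟨0 1 0; 1 2 0; 2 0 2⟩
2) trace h;k:
  e0=(1,0,0) h=>(2,0,2) k=>(0,1,2)
  e1=(0,1,0) h=>(0,1,0) k=>(1,2,0)
  e2=(0,0,1) h=>(0,1,1) k=>(0,0,2)
  result₂ = ⟨0 1 0; 1 2 0; 2 0 2⟩
Equal? same morphism ✓

Answer: COMMUTES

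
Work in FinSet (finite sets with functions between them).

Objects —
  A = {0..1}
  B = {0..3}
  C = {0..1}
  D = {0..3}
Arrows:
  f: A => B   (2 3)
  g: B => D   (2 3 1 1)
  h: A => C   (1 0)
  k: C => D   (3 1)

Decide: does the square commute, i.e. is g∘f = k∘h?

1) trace f;g:
  0 f=>2 g=>1
  1 f=>3 g=>1
  ⟦path⟧₁ = (1 1)
2) trace h;k:
  0 h=>1 k=>1
  1 h=>0 k=>3
  ⟦path⟧₂ = (1 3)
Equal? NO — does not commute

Answer: DOES NOT COMMUTE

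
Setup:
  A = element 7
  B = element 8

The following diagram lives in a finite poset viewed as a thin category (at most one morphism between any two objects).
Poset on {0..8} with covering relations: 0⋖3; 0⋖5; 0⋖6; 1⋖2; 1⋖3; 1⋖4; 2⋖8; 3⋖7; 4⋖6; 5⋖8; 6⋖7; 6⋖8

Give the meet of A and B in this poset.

{x : x⊑A ∧ x⊑B} = {0,1,4,6}  (A=7, B=8)
  0 ⊑ 6
  1 ⊑ 6
  4 ⊑ 6
  6 ⊑ 6
glb = 6

Answer: A∧B = 6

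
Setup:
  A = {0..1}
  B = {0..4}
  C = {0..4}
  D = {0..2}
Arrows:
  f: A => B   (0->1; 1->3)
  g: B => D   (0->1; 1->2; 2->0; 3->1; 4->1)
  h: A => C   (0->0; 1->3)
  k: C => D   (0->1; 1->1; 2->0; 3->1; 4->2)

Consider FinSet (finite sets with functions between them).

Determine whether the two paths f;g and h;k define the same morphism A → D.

Path 1 = f;g:
  0 f=>1 g=>2
  1 f=>3 g=>1
  ⟦path⟧₁ = (0->2; 1->1)
Path 2 = h;k:
  0 h=>0 k=>1
  1 h=>3 k=>1
  ⟦path⟧₂ = (0->1; 1->1)
Equal? NO — does not commute

Answer: DOES NOT COMMUTE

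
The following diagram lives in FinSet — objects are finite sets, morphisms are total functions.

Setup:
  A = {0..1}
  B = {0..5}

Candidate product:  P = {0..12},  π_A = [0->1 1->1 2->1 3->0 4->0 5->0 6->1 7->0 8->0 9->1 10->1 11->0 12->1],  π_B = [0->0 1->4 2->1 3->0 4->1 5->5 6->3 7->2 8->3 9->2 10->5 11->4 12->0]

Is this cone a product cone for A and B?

|A|·|B| = 2·6 = 12;  |P| = 13
  → cardinalities differ; no bijection possible.

Answer: NOT A VALID PRODUCT — |P|=13 ≠ |A|·|B|=12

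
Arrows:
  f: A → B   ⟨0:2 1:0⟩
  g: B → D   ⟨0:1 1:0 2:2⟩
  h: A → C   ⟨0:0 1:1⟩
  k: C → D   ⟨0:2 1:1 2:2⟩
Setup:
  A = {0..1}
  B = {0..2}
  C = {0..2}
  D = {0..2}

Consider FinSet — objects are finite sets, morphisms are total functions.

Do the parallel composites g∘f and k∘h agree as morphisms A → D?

Along f;g (path 1):
  0 f→2 g→2
  1 f→0 g→1
  ⟦path⟧₁ = ⟨0:2 1:1⟩
Along h;k (path 2):
  0 h→0 k→2
  1 h→1 k→1
  ⟦path⟧₂ = ⟨0:2 1:1⟩
Equal? same morphism ✓

Answer: COMMUTES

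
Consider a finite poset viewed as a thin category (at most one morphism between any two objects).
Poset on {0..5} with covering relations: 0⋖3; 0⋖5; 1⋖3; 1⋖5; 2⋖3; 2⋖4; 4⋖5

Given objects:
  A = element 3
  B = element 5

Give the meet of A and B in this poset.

Lower bounds of A=3 and B=5: {0,1,2}
  maximal lower bounds 0 and 1 are incomparable: neither 0≤1 nor 1≤0
→ no greatest lower bound exists

Answer: NO MEET EXISTS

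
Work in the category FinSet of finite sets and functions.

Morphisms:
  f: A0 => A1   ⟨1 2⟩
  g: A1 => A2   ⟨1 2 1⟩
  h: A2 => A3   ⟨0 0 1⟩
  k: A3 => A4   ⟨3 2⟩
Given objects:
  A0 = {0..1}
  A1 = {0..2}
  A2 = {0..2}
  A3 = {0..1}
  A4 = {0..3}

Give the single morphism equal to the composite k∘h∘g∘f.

Answer: ⟨2 3⟩

Work:
  0 f=>1 g=>2 h=>1 k=>2
  1 f=>2 g=>1 h=>0 k=>3
result: ⟨2 3⟩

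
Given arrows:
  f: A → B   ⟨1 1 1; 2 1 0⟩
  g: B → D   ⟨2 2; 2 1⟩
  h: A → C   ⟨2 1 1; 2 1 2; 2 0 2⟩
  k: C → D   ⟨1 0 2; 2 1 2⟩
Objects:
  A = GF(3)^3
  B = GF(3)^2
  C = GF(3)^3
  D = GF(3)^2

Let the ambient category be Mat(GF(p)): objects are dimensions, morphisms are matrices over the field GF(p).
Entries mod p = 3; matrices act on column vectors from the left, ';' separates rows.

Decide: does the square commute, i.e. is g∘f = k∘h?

Answer: COMMUTES

Trace:
Along f;g (path 1):
  e0=⟨1,0,0⟩ f→⟨1,2⟩ g→⟨0,1⟩
  e1=⟨0,1,0⟩ f→⟨1,1⟩ g→⟨1,0⟩
  e2=⟨0,0,1⟩ f→⟨1,0⟩ g→⟨2,2⟩
  ⟦path⟧₁ = ⟨0 1 2; 1 0 2⟩
Along h;k (path 2):
  e0=⟨1,0,0⟩ h→⟨2,2,2⟩ k→⟨0,1⟩
  e1=⟨0,1,0⟩ h→⟨1,1,0⟩ k→⟨1,0⟩
  e2=⟨0,0,1⟩ h→⟨1,2,2⟩ k→⟨2,2⟩
  ⟦path⟧₂ = ⟨0 1 2; 1 0 2⟩
Equal? equal; square commutes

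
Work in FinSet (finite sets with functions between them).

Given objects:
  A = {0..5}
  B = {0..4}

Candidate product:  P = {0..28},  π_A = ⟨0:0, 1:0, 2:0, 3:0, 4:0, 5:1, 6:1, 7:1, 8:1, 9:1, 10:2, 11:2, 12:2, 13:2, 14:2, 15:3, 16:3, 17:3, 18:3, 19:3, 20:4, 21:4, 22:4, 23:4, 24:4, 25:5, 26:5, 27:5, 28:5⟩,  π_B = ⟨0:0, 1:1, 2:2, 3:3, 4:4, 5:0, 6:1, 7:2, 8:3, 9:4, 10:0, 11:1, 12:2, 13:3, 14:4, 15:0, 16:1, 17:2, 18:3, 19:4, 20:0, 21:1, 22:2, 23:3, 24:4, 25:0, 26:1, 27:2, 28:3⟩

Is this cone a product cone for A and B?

|A|·|B| = 6·5 = 30;  |P| = 29
  → cardinalities differ; no bijection possible.

Answer: NOT A VALID PRODUCT — |P|=29 ≠ |A|·|B|=30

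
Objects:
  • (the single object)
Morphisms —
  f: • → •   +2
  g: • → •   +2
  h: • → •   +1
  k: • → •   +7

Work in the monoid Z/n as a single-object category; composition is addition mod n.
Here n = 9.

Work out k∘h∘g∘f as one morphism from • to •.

Answer: +3

Derivation:
  0 +2≡2 +2≡4 +1≡5 +7≡3  (mod 9)
composite: +3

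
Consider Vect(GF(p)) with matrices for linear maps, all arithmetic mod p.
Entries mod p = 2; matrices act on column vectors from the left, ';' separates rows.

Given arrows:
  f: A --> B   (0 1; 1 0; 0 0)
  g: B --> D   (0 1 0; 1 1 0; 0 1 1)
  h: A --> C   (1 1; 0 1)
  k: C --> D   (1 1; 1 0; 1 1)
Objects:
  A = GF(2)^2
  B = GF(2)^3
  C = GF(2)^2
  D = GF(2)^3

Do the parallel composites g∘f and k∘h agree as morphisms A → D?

Along f;g (path 1):
  e0=(1,0) f-->(0,1,0) g-->(1,1,1)
  e1=(0,1) f-->(1,0,0) g-->(0,1,0)
  composite₁ = (1 0; 1 1; 1 0)
Along h;k (path 2):
  e0=(1,0) h-->(1,0) k-->(1,1,1)
  e1=(0,1) h-->(1,1) k-->(0,1,0)
  composite₂ = (1 0; 1 1; 1 0)
Equal? YES — commutes

Answer: COMMUTES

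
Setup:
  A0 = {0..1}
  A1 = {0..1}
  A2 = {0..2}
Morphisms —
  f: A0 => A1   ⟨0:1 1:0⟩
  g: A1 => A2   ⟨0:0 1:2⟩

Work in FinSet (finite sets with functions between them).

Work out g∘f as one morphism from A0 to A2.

Answer: ⟨0:2 1:0⟩

Work:
  0 f=>1 g=>2
  1 f=>0 g=>0
composite: ⟨0:2 1:0⟩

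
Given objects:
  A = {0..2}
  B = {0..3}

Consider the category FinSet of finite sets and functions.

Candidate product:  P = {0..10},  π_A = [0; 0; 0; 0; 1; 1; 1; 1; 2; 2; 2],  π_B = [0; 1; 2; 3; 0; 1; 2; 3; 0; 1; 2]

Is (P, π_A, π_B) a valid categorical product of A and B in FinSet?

|A|·|B| = 3·4 = 12;  |P| = 11
  → cardinalities differ; no bijection possible.

Answer: NOT A VALID PRODUCT — |P|=11 ≠ |A|·|B|=12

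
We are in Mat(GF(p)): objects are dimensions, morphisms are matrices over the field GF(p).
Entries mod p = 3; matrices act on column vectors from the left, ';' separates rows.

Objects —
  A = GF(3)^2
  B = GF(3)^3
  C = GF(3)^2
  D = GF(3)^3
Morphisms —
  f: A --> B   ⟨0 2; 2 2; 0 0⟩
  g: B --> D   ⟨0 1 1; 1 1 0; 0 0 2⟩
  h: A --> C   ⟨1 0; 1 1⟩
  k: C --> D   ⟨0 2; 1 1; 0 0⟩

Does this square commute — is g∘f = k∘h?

1) trace f;g:
  e0=⟨1,0⟩ f-->⟨0,2,0⟩ g-->⟨2,2,0⟩
  e1=⟨0,1⟩ f-->⟨2,2,0⟩ g-->⟨2,1,0⟩
  composite₁ = ⟨2 2; 2 1; 0 0⟩
2) trace h;k:
  e0=⟨1,0⟩ h-->⟨1,1⟩ k-->⟨2,2,0⟩
  e1=⟨0,1⟩ h-->⟨0,1⟩ k-->⟨2,1,0⟩
  composite₂ = ⟨2 2; 2 1; 0 0⟩
Equal? YES — commutes

Answer: COMMUTES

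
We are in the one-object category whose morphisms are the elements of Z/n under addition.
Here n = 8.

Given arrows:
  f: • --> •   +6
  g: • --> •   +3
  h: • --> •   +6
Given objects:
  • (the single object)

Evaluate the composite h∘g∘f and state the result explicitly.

Answer: +7

Work:
  0 +6≡6 +3≡1 +6≡7  (mod 8)
composite: +7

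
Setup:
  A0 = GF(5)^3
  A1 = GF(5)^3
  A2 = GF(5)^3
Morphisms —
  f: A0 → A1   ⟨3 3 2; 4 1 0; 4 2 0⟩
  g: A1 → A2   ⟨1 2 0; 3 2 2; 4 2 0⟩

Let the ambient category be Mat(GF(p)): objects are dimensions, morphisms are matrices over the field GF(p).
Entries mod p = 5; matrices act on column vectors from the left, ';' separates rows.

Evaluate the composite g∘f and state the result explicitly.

  e0=⟨1,0,0⟩ f→⟨3,4,4⟩ g→⟨1,0,0⟩
  e1=⟨0,1,0⟩ f→⟨3,1,2⟩ g→⟨0,0,4⟩
  e2=⟨0,0,1⟩ f→⟨2,0,0⟩ g→⟨2,1,3⟩
⟦path⟧: ⟨1 0 2; 0 0 1; 0 4 3⟩

Answer: ⟨1 0 2; 0 0 1; 0 4 3⟩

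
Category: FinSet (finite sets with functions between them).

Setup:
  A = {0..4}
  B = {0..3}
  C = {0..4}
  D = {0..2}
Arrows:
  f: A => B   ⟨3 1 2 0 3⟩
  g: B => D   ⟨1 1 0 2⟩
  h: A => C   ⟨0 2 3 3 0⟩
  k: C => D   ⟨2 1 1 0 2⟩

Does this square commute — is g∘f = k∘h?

Path 1 = f;g:
  0 f=>3 g=>2
  1 f=>1 g=>1
  2 f=>2 g=>0
  3 f=>0 g=>1
  4 f=>3 g=>2
  ⟦path⟧₁ = ⟨2 1 0 1 2⟩
Path 2 = h;k:
  0 h=>0 k=>2
  1 h=>2 k=>1
  2 h=>3 k=>0
  3 h=>3 k=>0
  4 h=>0 k=>2
  ⟦path⟧₂ = ⟨2 1 0 0 2⟩
Equal? NO — does not commute

Answer: DOES NOT COMMUTE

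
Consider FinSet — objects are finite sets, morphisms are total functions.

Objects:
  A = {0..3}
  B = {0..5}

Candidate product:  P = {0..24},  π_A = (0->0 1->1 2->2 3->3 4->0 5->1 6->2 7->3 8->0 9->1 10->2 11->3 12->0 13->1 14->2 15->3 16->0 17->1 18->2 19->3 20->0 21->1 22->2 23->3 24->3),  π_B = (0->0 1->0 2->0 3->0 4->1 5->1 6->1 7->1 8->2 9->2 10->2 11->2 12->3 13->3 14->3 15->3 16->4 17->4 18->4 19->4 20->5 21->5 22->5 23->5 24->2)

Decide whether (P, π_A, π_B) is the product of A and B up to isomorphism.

|A|·|B| = 4·6 = 24;  |P| = 25
  → cardinalities differ; no bijection possible.

Answer: NOT A VALID PRODUCT — |P|=25 ≠ |A|·|B|=24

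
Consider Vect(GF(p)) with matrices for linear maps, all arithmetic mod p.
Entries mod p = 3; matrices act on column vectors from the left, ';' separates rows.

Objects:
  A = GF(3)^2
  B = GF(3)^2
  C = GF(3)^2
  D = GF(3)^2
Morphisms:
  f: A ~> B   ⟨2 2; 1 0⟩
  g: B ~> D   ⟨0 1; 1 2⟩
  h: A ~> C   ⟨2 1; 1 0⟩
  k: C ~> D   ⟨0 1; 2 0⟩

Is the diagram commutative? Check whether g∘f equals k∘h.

Answer: COMMUTES

Work:
Along f;g (path 1):
  e0=⟨1,0⟩ f~>⟨2,1⟩ g~>⟨1,1⟩
  e1=⟨0,1⟩ f~>⟨2,0⟩ g~>⟨0,2⟩
  result₁ = ⟨1 0; 1 2⟩
Along h;k (path 2):
  e0=⟨1,0⟩ h~>⟨2,1⟩ k~>⟨1,1⟩
  e1=⟨0,1⟩ h~>⟨1,0⟩ k~>⟨0,2⟩
  result₂ = ⟨1 0; 1 2⟩
Equal? same morphism ✓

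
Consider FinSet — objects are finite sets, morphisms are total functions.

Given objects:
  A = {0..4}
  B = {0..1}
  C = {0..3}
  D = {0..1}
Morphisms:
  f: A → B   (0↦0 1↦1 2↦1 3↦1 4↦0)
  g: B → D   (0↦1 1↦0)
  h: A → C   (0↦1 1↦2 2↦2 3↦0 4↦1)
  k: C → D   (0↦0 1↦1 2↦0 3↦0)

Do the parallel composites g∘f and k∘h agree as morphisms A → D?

Answer: COMMUTES

Trace:
1) trace f;g:
  0 f→0 g→1
  1 f→1 g→0
  2 f→1 g→0
  3 f→1 g→0
  4 f→0 g→1
  result₁ = (0↦1 1↦0 2↦0 3↦0 4↦1)
2) trace h;k:
  0 h→1 k→1
  1 h→2 k→0
  2 h→2 k→0
  3 h→0 k→0
  4 h→1 k→1
  result₂ = (0↦1 1↦0 2↦0 3↦0 4↦1)
Equal? YES — commutes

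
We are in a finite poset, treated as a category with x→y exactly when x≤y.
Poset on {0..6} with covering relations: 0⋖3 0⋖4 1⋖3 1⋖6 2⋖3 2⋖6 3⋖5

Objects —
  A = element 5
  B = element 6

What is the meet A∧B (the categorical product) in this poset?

Lower bounds of A=5 and B=6: {1,2}
  maximal lower bounds 1 and 2 are incomparable: neither 1⊑2 nor 2⊑1
→ no greatest lower bound exists

Answer: NO MEET EXISTS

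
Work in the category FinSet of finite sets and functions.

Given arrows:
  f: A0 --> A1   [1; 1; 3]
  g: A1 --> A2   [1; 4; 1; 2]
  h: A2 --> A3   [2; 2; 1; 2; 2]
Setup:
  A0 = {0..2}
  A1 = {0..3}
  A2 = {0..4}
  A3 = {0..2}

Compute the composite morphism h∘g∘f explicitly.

  0 f-->1 g-->4 h-->2
  1 f-->1 g-->4 h-->2
  2 f-->3 g-->2 h-->1
result: [2; 2; 1]

Answer: [2; 2; 1]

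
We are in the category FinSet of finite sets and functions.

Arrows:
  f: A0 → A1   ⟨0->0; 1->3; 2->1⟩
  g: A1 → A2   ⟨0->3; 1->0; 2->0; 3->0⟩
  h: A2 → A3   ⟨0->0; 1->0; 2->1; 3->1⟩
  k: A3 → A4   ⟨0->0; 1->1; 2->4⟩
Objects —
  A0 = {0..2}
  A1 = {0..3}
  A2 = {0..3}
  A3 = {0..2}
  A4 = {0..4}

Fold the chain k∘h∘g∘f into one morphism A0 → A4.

  0 f→0 g→3 h→1 k→1
  1 f→3 g→0 h→0 k→0
  2 f→1 g→0 h→0 k→0
⟦path⟧: ⟨0->1; 1->0; 2->0⟩

Answer: ⟨0->1; 1->0; 2->0⟩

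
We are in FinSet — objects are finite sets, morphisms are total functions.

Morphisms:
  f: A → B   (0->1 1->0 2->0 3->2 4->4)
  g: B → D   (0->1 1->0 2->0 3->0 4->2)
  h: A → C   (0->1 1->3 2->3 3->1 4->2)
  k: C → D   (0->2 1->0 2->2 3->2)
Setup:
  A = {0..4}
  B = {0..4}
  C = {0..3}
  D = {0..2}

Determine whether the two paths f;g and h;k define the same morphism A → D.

Answer: DOES NOT COMMUTE

Derivation:
1) trace f;g:
  0 f→1 g→0
  1 f→0 g→1
  2 f→0 g→1
  3 f→2 g→0
  4 f→4 g→2
  composite₁ = (0->0 1->1 2->1 3->0 4->2)
2) trace h;k:
  0 h→1 k→0
  1 h→3 k→2
  2 h→3 k→2
  3 h→1 k→0
  4 h→2 k→2
  composite₂ = (0->0 1->2 2->2 3->0 4->2)
Equal? distinct morphisms ✗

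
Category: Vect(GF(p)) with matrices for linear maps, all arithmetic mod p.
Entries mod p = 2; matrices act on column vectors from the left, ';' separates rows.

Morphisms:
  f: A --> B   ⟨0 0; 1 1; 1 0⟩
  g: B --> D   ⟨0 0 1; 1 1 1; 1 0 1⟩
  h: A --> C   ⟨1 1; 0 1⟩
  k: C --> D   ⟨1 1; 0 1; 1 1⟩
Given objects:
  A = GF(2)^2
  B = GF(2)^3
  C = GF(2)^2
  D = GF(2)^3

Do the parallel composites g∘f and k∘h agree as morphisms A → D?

Path 1 = f;g:
  e0=[1,0] f-->[0,1,1] g-->[1,0,1]
  e1=[0,1] f-->[0,1,0] g-->[0,1,0]
  composite₁ = ⟨1 0; 0 1; 1 0⟩
Path 2 = h;k:
  e0=[1,0] h-->[1,0] k-->[1,0,1]
  e1=[0,1] h-->[1,1] k-->[0,1,0]
  composite₂ = ⟨1 0; 0 1; 1 0⟩
Equal? equal; square commutes

Answer: COMMUTES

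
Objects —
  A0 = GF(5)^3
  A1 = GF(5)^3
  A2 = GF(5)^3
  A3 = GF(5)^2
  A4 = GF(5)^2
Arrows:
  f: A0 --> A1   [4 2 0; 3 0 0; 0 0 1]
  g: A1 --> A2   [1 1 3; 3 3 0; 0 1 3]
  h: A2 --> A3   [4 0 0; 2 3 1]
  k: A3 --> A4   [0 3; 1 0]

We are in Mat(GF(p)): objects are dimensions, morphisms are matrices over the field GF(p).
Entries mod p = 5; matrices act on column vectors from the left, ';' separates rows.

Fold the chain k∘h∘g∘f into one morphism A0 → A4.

  e0=⟨1,0,0⟩ f-->⟨4,3,0⟩ g-->⟨2,1,3⟩ h-->⟨3,0⟩ k-->⟨0,3⟩
  e1=⟨0,1,0⟩ f-->⟨2,0,0⟩ g-->⟨2,1,0⟩ h-->⟨3,2⟩ k-->⟨1,3⟩
  e2=⟨0,0,1⟩ f-->⟨0,0,1⟩ g-->⟨3,0,3⟩ h-->⟨2,4⟩ k-->⟨2,2⟩
⟦path⟧: [0 1 2; 3 3 2]

Answer: [0 1 2; 3 3 2]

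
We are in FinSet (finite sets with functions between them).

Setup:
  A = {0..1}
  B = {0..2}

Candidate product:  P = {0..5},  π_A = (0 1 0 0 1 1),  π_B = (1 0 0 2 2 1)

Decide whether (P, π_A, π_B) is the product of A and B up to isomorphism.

Answer: VALID PRODUCT

Trace:
|A|·|B| = 2·3 = 6;  |P| = 6
Check the pairing map k ↦ (π_A(k), π_B(k)):
  0 ↦ (0,1)
  1 ↦ (1,0)
  2 ↦ (0,0)
  3 ↦ (0,2)
  4 ↦ (1,2)
  5 ↦ (1,1)
distinct pairs in image: 6 / 6 needed
  → bijection onto A×B; projections well-typed.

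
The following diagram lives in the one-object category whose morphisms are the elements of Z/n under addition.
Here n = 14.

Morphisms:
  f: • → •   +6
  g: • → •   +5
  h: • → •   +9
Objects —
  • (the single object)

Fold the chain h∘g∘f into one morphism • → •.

Answer: +6

Derivation:
  0 +6≡6 +5≡11 +9≡6  (mod 14)
composite: +6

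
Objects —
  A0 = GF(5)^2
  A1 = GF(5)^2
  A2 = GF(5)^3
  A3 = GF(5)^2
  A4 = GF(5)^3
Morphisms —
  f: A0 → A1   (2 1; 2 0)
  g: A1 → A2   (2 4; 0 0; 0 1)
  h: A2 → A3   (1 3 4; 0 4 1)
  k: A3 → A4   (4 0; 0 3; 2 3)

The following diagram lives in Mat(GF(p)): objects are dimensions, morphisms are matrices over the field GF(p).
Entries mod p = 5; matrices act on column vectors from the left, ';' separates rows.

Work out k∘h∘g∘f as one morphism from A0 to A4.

Answer: (0 3; 1 0; 1 4)

Trace:
  e0=(1,0) f→(2,2) g→(2,0,2) h→(0,2) k→(0,1,1)
  e1=(0,1) f→(1,0) g→(2,0,0) h→(2,0) k→(3,0,4)
composite: (0 3; 1 0; 1 4)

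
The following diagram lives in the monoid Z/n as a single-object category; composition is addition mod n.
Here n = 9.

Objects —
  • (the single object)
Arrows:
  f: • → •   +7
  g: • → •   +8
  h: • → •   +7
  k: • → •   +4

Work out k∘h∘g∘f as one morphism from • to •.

Answer: +8

Derivation:
  0 +7≡7 +8≡6 +7≡4 +4≡8  (mod 9)
composite: +8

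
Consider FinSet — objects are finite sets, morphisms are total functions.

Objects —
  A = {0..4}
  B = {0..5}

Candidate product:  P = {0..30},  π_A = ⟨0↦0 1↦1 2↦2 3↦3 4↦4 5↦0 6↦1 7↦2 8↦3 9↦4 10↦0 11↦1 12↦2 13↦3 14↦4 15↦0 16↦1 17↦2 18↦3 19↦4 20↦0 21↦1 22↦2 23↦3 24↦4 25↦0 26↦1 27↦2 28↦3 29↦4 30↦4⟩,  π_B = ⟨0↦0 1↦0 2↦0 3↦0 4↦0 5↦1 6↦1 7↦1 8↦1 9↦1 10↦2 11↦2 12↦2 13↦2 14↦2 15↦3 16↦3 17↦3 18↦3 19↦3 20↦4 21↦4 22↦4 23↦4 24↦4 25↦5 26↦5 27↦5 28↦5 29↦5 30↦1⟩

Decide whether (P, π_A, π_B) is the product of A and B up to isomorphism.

Answer: NOT A VALID PRODUCT — |P|=31 ≠ |A|·|B|=30

Work:
|A|·|B| = 5·6 = 30;  |P| = 31
  → cardinalities differ; no bijection possible.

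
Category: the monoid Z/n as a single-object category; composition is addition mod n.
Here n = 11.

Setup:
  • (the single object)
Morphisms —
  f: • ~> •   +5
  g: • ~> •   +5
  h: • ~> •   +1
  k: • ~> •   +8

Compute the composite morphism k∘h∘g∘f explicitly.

Answer: +8

Derivation:
  0 +5≡5 +5≡10 +1≡0 +8≡8  (mod 11)
result: +8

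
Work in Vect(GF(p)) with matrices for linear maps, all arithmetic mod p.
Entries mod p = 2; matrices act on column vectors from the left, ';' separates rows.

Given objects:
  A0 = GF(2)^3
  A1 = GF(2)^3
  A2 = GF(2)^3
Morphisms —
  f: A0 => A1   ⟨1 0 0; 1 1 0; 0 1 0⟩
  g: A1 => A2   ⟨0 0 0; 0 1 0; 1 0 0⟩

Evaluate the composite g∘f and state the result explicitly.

Answer: ⟨0 0 0; 1 1 0; 1 0 0⟩

Derivation:
  e0=[1,0,0] f=>[1,1,0] g=>[0,1,1]
  e1=[0,1,0] f=>[0,1,1] g=>[0,1,0]
  e2=[0,0,1] f=>[0,0,0] g=>[0,0,0]
result: ⟨0 0 0; 1 1 0; 1 0 0⟩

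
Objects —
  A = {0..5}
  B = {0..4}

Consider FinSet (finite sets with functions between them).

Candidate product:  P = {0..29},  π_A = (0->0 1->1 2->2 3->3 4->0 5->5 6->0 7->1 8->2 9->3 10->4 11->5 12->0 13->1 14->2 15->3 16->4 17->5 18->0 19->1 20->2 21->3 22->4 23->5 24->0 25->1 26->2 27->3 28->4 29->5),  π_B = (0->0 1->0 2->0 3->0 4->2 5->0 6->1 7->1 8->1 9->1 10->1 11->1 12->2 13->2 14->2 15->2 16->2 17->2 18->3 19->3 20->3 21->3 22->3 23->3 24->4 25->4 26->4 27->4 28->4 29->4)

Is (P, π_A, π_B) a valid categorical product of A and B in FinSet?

|A|·|B| = 6·5 = 30;  |P| = 30
Check the pairing map k ↦ (π_A(k), π_B(k)):
  0 -> (0,0)
  1 -> (1,0)
  2 -> (2,0)
  3 -> (3,0)
  4 -> (0,2)
  5 -> (5,0)
  6 -> (0,1)
  7 -> (1,1)
  8 -> (2,1)
  9 -> (3,1)
  10 -> (4,1)
  11 -> (5,1)
  12 -> (0,2)  ✗ repeats pair of k=4
  13 -> (1,2)
  14 -> (2,2)
  15 -> (3,2)
  16 -> (4,2)
  17 -> (5,2)
  18 -> (0,3)
  19 -> (1,3)
  20 -> (2,3)
  21 -> (3,3)
  22 -> (4,3)
  23 -> (5,3)
  24 -> (0,4)
  25 -> (1,4)
  26 -> (2,4)
  27 -> (3,4)
  28 -> (4,4)
  29 -> (5,4)
distinct pairs in image: 29 / 30 needed
  → (0,2) hit at k=4 and k=12

Answer: NOT A VALID PRODUCT — duplicate pair at indices 12,4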